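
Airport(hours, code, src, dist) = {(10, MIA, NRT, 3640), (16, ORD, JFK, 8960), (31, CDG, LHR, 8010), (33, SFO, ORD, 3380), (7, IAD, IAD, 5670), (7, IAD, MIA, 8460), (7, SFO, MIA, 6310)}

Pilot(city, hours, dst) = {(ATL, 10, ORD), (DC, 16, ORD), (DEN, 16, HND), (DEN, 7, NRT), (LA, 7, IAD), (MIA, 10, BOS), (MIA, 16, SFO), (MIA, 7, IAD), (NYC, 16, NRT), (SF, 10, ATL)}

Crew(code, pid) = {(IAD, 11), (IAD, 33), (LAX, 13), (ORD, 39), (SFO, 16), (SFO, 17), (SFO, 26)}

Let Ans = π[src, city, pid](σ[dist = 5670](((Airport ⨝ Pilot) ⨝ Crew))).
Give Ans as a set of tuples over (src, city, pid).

Joining Airport and Pilot on hours yields {(10, MIA, NRT, 3640, ATL, ORD), (10, MIA, NRT, 3640, MIA, BOS), (10, MIA, NRT, 3640, SF, ATL), (16, ORD, JFK, 8960, DC, ORD), (16, ORD, JFK, 8960, DEN, HND), (16, ORD, JFK, 8960, MIA, SFO), (16, ORD, JFK, 8960, NYC, NRT), (7, IAD, IAD, 5670, DEN, NRT), (7, IAD, IAD, 5670, LA, IAD), (7, IAD, IAD, 5670, MIA, IAD), (7, IAD, MIA, 8460, DEN, NRT), (7, IAD, MIA, 8460, LA, IAD), (7, IAD, MIA, 8460, MIA, IAD), (7, SFO, MIA, 6310, DEN, NRT), (7, SFO, MIA, 6310, LA, IAD), (7, SFO, MIA, 6310, MIA, IAD)}.
Joining (Airport ⨝ Pilot) and Crew on code yields {(16, ORD, JFK, 8960, DC, ORD, 39), (16, ORD, JFK, 8960, DEN, HND, 39), (16, ORD, JFK, 8960, MIA, SFO, 39), (16, ORD, JFK, 8960, NYC, NRT, 39), (7, IAD, IAD, 5670, DEN, NRT, 11), (7, IAD, IAD, 5670, DEN, NRT, 33), (7, IAD, IAD, 5670, LA, IAD, 11), (7, IAD, IAD, 5670, LA, IAD, 33), (7, IAD, IAD, 5670, MIA, IAD, 11), (7, IAD, IAD, 5670, MIA, IAD, 33), (7, IAD, MIA, 8460, DEN, NRT, 11), (7, IAD, MIA, 8460, DEN, NRT, 33), (7, IAD, MIA, 8460, LA, IAD, 11), (7, IAD, MIA, 8460, LA, IAD, 33), (7, IAD, MIA, 8460, MIA, IAD, 11), (7, IAD, MIA, 8460, MIA, IAD, 33), (7, SFO, MIA, 6310, DEN, NRT, 16), (7, SFO, MIA, 6310, DEN, NRT, 17), (7, SFO, MIA, 6310, DEN, NRT, 26), (7, SFO, MIA, 6310, LA, IAD, 16), (7, SFO, MIA, 6310, LA, IAD, 17), (7, SFO, MIA, 6310, LA, IAD, 26), (7, SFO, MIA, 6310, MIA, IAD, 16), (7, SFO, MIA, 6310, MIA, IAD, 17), (7, SFO, MIA, 6310, MIA, IAD, 26)}.
Apply σ_{dist = 5670}; surviving tuples: {(7, IAD, IAD, 5670, DEN, NRT, 11), (7, IAD, IAD, 5670, DEN, NRT, 33), (7, IAD, IAD, 5670, LA, IAD, 11), (7, IAD, IAD, 5670, LA, IAD, 33), (7, IAD, IAD, 5670, MIA, IAD, 11), (7, IAD, IAD, 5670, MIA, IAD, 33)}
Keep only column(s) src, city, pid: {(IAD, DEN, 11), (IAD, DEN, 33), (IAD, LA, 11), (IAD, LA, 33), (IAD, MIA, 11), (IAD, MIA, 33)}

{(IAD, DEN, 11), (IAD, DEN, 33), (IAD, LA, 11), (IAD, LA, 33), (IAD, MIA, 11), (IAD, MIA, 33)}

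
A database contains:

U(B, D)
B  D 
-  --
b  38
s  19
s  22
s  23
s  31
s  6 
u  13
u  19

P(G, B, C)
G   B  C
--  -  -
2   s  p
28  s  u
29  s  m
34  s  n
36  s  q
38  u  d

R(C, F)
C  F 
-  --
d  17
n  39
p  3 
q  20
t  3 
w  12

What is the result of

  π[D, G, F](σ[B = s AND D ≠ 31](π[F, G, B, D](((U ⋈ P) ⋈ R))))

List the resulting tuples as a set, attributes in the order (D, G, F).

Joining U and P on B yields {(s, 19, 2, p), (s, 19, 28, u), (s, 19, 29, m), (s, 19, 34, n), (s, 19, 36, q), (s, 22, 2, p), (s, 22, 28, u), (s, 22, 29, m), (s, 22, 34, n), (s, 22, 36, q), (s, 23, 2, p), (s, 23, 28, u), (s, 23, 29, m), (s, 23, 34, n), (s, 23, 36, q), (s, 31, 2, p), (s, 31, 28, u), (s, 31, 29, m), (s, 31, 34, n), (s, 31, 36, q), (s, 6, 2, p), (s, 6, 28, u), (s, 6, 29, m), (s, 6, 34, n), (s, 6, 36, q), (u, 13, 38, d), (u, 19, 38, d)}.
Joining (U ⋈ P) and R on C yields {(s, 19, 2, p, 3), (s, 19, 34, n, 39), (s, 19, 36, q, 20), (s, 22, 2, p, 3), (s, 22, 34, n, 39), (s, 22, 36, q, 20), (s, 23, 2, p, 3), (s, 23, 34, n, 39), (s, 23, 36, q, 20), (s, 31, 2, p, 3), (s, 31, 34, n, 39), (s, 31, 36, q, 20), (s, 6, 2, p, 3), (s, 6, 34, n, 39), (s, 6, 36, q, 20), (u, 13, 38, d, 17), (u, 19, 38, d, 17)}.
Keep only column(s) F, G, B, D: {(17, 38, u, 13), (17, 38, u, 19), (20, 36, s, 19), (20, 36, s, 22), (20, 36, s, 23), (20, 36, s, 31), (20, 36, s, 6), (3, 2, s, 19), (3, 2, s, 22), (3, 2, s, 23), (3, 2, s, 31), (3, 2, s, 6), (39, 34, s, 19), (39, 34, s, 22), (39, 34, s, 23), (39, 34, s, 31), (39, 34, s, 6)}
Apply σ_{B = s AND D ≠ 31}; surviving tuples: {(20, 36, s, 19), (20, 36, s, 22), (20, 36, s, 23), (20, 36, s, 6), (3, 2, s, 19), (3, 2, s, 22), (3, 2, s, 23), (3, 2, s, 6), (39, 34, s, 19), (39, 34, s, 22), (39, 34, s, 23), (39, 34, s, 6)}
Keep only column(s) D, G, F: {(19, 2, 3), (19, 34, 39), (19, 36, 20), (22, 2, 3), (22, 34, 39), (22, 36, 20), (23, 2, 3), (23, 34, 39), (23, 36, 20), (6, 2, 3), (6, 34, 39), (6, 36, 20)}

{(19, 2, 3), (19, 34, 39), (19, 36, 20), (22, 2, 3), (22, 34, 39), (22, 36, 20), (23, 2, 3), (23, 34, 39), (23, 36, 20), (6, 2, 3), (6, 34, 39), (6, 36, 20)}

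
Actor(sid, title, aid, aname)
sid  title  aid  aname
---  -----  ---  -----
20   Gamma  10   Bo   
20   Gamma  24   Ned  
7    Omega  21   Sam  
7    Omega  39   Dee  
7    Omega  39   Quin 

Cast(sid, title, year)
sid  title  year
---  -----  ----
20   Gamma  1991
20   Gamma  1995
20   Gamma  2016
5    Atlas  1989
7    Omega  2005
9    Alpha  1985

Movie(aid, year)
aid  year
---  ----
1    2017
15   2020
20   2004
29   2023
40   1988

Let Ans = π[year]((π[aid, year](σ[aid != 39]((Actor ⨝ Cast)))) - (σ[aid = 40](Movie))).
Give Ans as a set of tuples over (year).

Joining Actor and Cast on sid, title yields {(20, Gamma, 10, Bo, 1991), (20, Gamma, 10, Bo, 1995), (20, Gamma, 10, Bo, 2016), (20, Gamma, 24, Ned, 1991), (20, Gamma, 24, Ned, 1995), (20, Gamma, 24, Ned, 2016), (7, Omega, 21, Sam, 2005), (7, Omega, 39, Dee, 2005), (7, Omega, 39, Quin, 2005)}.
Filtering on aid != 39 leaves {(20, Gamma, 10, Bo, 1991), (20, Gamma, 10, Bo, 1995), (20, Gamma, 10, Bo, 2016), (20, Gamma, 24, Ned, 1991), (20, Gamma, 24, Ned, 1995), (20, Gamma, 24, Ned, 2016), (7, Omega, 21, Sam, 2005)}.
π_{aid, year} gives {(10, 1991), (10, 1995), (10, 2016), (21, 2005), (24, 1991), (24, 1995), (24, 2016)}.
Filtering on aid = 40 leaves {(40, 1988)}.
Difference: {(10, 1991), (10, 1995), (10, 2016), (21, 2005), (24, 1991), (24, 1995), (24, 2016)} with {(40, 1988)} → {(10, 1991), (10, 1995), (10, 2016), (21, 2005), (24, 1991), (24, 1995), (24, 2016)}
π_{year} gives {1991, 1995, 2005, 2016} (3 duplicate(s) eliminated).

{1991, 1995, 2005, 2016}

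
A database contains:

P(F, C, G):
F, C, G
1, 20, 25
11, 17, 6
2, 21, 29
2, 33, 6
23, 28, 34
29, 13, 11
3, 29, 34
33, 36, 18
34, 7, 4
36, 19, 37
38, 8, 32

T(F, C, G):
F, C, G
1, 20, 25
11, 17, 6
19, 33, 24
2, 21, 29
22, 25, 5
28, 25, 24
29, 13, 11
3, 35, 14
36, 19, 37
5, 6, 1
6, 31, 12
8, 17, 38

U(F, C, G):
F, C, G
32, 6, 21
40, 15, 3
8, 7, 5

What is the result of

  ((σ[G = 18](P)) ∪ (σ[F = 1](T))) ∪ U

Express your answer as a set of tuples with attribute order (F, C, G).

{(1, 20, 25), (32, 6, 21), (33, 36, 18), (40, 15, 3), (8, 7, 5)}

Selection G = 18: {(33, 36, 18)}
Selection F = 1: {(1, 20, 25)}
Taking the union: {(1, 20, 25), (33, 36, 18)}
Taking the union: {(1, 20, 25), (32, 6, 21), (33, 36, 18), (40, 15, 3), (8, 7, 5)}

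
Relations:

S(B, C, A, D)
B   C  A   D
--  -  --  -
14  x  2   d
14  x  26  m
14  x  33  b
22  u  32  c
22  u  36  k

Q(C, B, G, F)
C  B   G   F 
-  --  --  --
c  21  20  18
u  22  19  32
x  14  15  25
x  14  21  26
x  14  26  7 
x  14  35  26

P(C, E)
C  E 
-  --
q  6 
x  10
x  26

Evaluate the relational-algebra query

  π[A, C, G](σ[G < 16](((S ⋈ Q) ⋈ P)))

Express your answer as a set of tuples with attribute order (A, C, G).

Natural join on B, C: {(14, x, 2, d, 15, 25), (14, x, 2, d, 21, 26), (14, x, 2, d, 26, 7), (14, x, 2, d, 35, 26), (14, x, 26, m, 15, 25), (14, x, 26, m, 21, 26), (14, x, 26, m, 26, 7), (14, x, 26, m, 35, 26), (14, x, 33, b, 15, 25), (14, x, 33, b, 21, 26), (14, x, 33, b, 26, 7), (14, x, 33, b, 35, 26), (22, u, 32, c, 19, 32), (22, u, 36, k, 19, 32)}
Natural join on C: {(14, x, 2, d, 15, 25, 10), (14, x, 2, d, 15, 25, 26), (14, x, 2, d, 21, 26, 10), (14, x, 2, d, 21, 26, 26), (14, x, 2, d, 26, 7, 10), (14, x, 2, d, 26, 7, 26), (14, x, 2, d, 35, 26, 10), (14, x, 2, d, 35, 26, 26), (14, x, 26, m, 15, 25, 10), (14, x, 26, m, 15, 25, 26), (14, x, 26, m, 21, 26, 10), (14, x, 26, m, 21, 26, 26), (14, x, 26, m, 26, 7, 10), (14, x, 26, m, 26, 7, 26), (14, x, 26, m, 35, 26, 10), (14, x, 26, m, 35, 26, 26), (14, x, 33, b, 15, 25, 10), (14, x, 33, b, 15, 25, 26), (14, x, 33, b, 21, 26, 10), (14, x, 33, b, 21, 26, 26), (14, x, 33, b, 26, 7, 10), (14, x, 33, b, 26, 7, 26), (14, x, 33, b, 35, 26, 10), (14, x, 33, b, 35, 26, 26)}
Selection G < 16: {(14, x, 2, d, 15, 25, 10), (14, x, 2, d, 15, 25, 26), (14, x, 26, m, 15, 25, 10), (14, x, 26, m, 15, 25, 26), (14, x, 33, b, 15, 25, 10), (14, x, 33, b, 15, 25, 26)}
π[A, C, G]: project onto (A, C, G) (3 duplicate(s) eliminated) → {(2, x, 15), (26, x, 15), (33, x, 15)}

{(2, x, 15), (26, x, 15), (33, x, 15)}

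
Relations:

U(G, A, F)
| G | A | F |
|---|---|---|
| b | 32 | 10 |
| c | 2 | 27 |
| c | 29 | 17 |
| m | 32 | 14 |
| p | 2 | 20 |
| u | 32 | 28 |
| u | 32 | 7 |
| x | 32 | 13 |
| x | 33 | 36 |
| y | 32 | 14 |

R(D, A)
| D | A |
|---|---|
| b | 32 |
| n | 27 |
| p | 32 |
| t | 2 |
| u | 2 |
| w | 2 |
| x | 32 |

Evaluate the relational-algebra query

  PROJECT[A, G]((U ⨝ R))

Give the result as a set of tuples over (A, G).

Joining U and R on A yields {(b, 32, 10, b), (b, 32, 10, p), (b, 32, 10, x), (c, 2, 27, t), (c, 2, 27, u), (c, 2, 27, w), (m, 32, 14, b), (m, 32, 14, p), (m, 32, 14, x), (p, 2, 20, t), (p, 2, 20, u), (p, 2, 20, w), (u, 32, 28, b), (u, 32, 28, p), (u, 32, 28, x), (u, 32, 7, b), (u, 32, 7, p), (u, 32, 7, x), (x, 32, 13, b), (x, 32, 13, p), (x, 32, 13, x), (y, 32, 14, b), (y, 32, 14, p), (y, 32, 14, x)}.
π_{A, G} gives {(2, c), (2, p), (32, b), (32, m), (32, u), (32, x), (32, y)} (17 duplicate(s) eliminated).

{(2, c), (2, p), (32, b), (32, m), (32, u), (32, x), (32, y)}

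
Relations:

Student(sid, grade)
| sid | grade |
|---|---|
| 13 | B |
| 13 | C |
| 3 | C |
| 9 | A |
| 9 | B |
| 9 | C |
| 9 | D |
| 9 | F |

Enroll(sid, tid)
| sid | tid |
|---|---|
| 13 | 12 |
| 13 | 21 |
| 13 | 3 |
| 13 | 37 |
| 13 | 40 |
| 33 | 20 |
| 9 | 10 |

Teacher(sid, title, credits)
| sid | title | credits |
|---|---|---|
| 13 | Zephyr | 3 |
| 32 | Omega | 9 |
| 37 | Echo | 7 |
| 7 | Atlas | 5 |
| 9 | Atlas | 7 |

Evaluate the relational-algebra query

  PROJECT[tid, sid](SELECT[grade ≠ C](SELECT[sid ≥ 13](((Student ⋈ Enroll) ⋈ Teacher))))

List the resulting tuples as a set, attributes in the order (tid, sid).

{(12, 13), (21, 13), (3, 13), (37, 13), (40, 13)}

Joining Student and Enroll on sid yields {(13, B, 12), (13, B, 21), (13, B, 3), (13, B, 37), (13, B, 40), (13, C, 12), (13, C, 21), (13, C, 3), (13, C, 37), (13, C, 40), (9, A, 10), (9, B, 10), (9, C, 10), (9, D, 10), (9, F, 10)}.
Joining (Student ⋈ Enroll) and Teacher on sid yields {(13, B, 12, Zephyr, 3), (13, B, 21, Zephyr, 3), (13, B, 3, Zephyr, 3), (13, B, 37, Zephyr, 3), (13, B, 40, Zephyr, 3), (13, C, 12, Zephyr, 3), (13, C, 21, Zephyr, 3), (13, C, 3, Zephyr, 3), (13, C, 37, Zephyr, 3), (13, C, 40, Zephyr, 3), (9, A, 10, Atlas, 7), (9, B, 10, Atlas, 7), (9, C, 10, Atlas, 7), (9, D, 10, Atlas, 7), (9, F, 10, Atlas, 7)}.
σ[sid ≥ 13]: keep tuples satisfying sid ≥ 13 → {(13, B, 12, Zephyr, 3), (13, B, 21, Zephyr, 3), (13, B, 3, Zephyr, 3), (13, B, 37, Zephyr, 3), (13, B, 40, Zephyr, 3), (13, C, 12, Zephyr, 3), (13, C, 21, Zephyr, 3), (13, C, 3, Zephyr, 3), (13, C, 37, Zephyr, 3), (13, C, 40, Zephyr, 3)}
σ[grade ≠ C]: keep tuples satisfying grade ≠ C → {(13, B, 12, Zephyr, 3), (13, B, 21, Zephyr, 3), (13, B, 3, Zephyr, 3), (13, B, 37, Zephyr, 3), (13, B, 40, Zephyr, 3)}
Keep only column(s) tid, sid: {(12, 13), (21, 13), (3, 13), (37, 13), (40, 13)}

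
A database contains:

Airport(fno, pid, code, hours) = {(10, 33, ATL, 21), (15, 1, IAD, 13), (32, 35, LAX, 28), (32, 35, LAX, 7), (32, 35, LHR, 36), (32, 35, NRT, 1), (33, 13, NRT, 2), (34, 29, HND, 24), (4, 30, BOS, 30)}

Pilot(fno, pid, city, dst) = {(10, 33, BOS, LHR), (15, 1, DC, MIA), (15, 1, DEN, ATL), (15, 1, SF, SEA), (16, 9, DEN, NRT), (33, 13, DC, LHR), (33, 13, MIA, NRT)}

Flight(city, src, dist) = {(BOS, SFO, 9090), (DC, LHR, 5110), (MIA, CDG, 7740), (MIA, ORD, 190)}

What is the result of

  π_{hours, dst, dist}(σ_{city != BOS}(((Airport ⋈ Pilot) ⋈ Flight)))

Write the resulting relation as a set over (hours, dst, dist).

Joining Airport and Pilot on fno, pid yields {(10, 33, ATL, 21, BOS, LHR), (15, 1, IAD, 13, DC, MIA), (15, 1, IAD, 13, DEN, ATL), (15, 1, IAD, 13, SF, SEA), (33, 13, NRT, 2, DC, LHR), (33, 13, NRT, 2, MIA, NRT)}.
Joining (Airport ⋈ Pilot) and Flight on city yields {(10, 33, ATL, 21, BOS, LHR, SFO, 9090), (15, 1, IAD, 13, DC, MIA, LHR, 5110), (33, 13, NRT, 2, DC, LHR, LHR, 5110), (33, 13, NRT, 2, MIA, NRT, CDG, 7740), (33, 13, NRT, 2, MIA, NRT, ORD, 190)}.
Selection city != BOS: {(15, 1, IAD, 13, DC, MIA, LHR, 5110), (33, 13, NRT, 2, DC, LHR, LHR, 5110), (33, 13, NRT, 2, MIA, NRT, CDG, 7740), (33, 13, NRT, 2, MIA, NRT, ORD, 190)}
π[hours, dst, dist]: project onto (hours, dst, dist) → {(13, MIA, 5110), (2, LHR, 5110), (2, NRT, 190), (2, NRT, 7740)}

{(13, MIA, 5110), (2, LHR, 5110), (2, NRT, 190), (2, NRT, 7740)}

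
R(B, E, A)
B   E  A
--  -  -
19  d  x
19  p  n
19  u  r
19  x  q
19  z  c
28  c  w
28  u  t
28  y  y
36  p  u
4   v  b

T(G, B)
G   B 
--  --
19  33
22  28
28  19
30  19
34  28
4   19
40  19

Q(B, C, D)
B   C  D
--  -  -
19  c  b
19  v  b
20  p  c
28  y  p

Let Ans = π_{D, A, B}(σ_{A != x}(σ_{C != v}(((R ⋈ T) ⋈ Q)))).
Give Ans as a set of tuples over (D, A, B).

Natural join on B: {(19, d, x, 28), (19, d, x, 30), (19, d, x, 4), (19, d, x, 40), (19, p, n, 28), (19, p, n, 30), (19, p, n, 4), (19, p, n, 40), (19, u, r, 28), (19, u, r, 30), (19, u, r, 4), (19, u, r, 40), (19, x, q, 28), (19, x, q, 30), (19, x, q, 4), (19, x, q, 40), (19, z, c, 28), (19, z, c, 30), (19, z, c, 4), (19, z, c, 40), (28, c, w, 22), (28, c, w, 34), (28, u, t, 22), (28, u, t, 34), (28, y, y, 22), (28, y, y, 34)}
Natural join on B: {(19, d, x, 28, c, b), (19, d, x, 28, v, b), (19, d, x, 30, c, b), (19, d, x, 30, v, b), (19, d, x, 4, c, b), (19, d, x, 4, v, b), (19, d, x, 40, c, b), (19, d, x, 40, v, b), (19, p, n, 28, c, b), (19, p, n, 28, v, b), (19, p, n, 30, c, b), (19, p, n, 30, v, b), (19, p, n, 4, c, b), (19, p, n, 4, v, b), (19, p, n, 40, c, b), (19, p, n, 40, v, b), (19, u, r, 28, c, b), (19, u, r, 28, v, b), (19, u, r, 30, c, b), (19, u, r, 30, v, b), (19, u, r, 4, c, b), (19, u, r, 4, v, b), (19, u, r, 40, c, b), (19, u, r, 40, v, b), (19, x, q, 28, c, b), (19, x, q, 28, v, b), (19, x, q, 30, c, b), (19, x, q, 30, v, b), (19, x, q, 4, c, b), (19, x, q, 4, v, b), (19, x, q, 40, c, b), (19, x, q, 40, v, b), (19, z, c, 28, c, b), (19, z, c, 28, v, b), (19, z, c, 30, c, b), (19, z, c, 30, v, b), (19, z, c, 4, c, b), (19, z, c, 4, v, b), (19, z, c, 40, c, b), (19, z, c, 40, v, b), (28, c, w, 22, y, p), (28, c, w, 34, y, p), (28, u, t, 22, y, p), (28, u, t, 34, y, p), (28, y, y, 22, y, p), (28, y, y, 34, y, p)}
Selection C != v: {(19, d, x, 28, c, b), (19, d, x, 30, c, b), (19, d, x, 4, c, b), (19, d, x, 40, c, b), (19, p, n, 28, c, b), (19, p, n, 30, c, b), (19, p, n, 4, c, b), (19, p, n, 40, c, b), (19, u, r, 28, c, b), (19, u, r, 30, c, b), (19, u, r, 4, c, b), (19, u, r, 40, c, b), (19, x, q, 28, c, b), (19, x, q, 30, c, b), (19, x, q, 4, c, b), (19, x, q, 40, c, b), (19, z, c, 28, c, b), (19, z, c, 30, c, b), (19, z, c, 4, c, b), (19, z, c, 40, c, b), (28, c, w, 22, y, p), (28, c, w, 34, y, p), (28, u, t, 22, y, p), (28, u, t, 34, y, p), (28, y, y, 22, y, p), (28, y, y, 34, y, p)}
Selection A != x: {(19, p, n, 28, c, b), (19, p, n, 30, c, b), (19, p, n, 4, c, b), (19, p, n, 40, c, b), (19, u, r, 28, c, b), (19, u, r, 30, c, b), (19, u, r, 4, c, b), (19, u, r, 40, c, b), (19, x, q, 28, c, b), (19, x, q, 30, c, b), (19, x, q, 4, c, b), (19, x, q, 40, c, b), (19, z, c, 28, c, b), (19, z, c, 30, c, b), (19, z, c, 4, c, b), (19, z, c, 40, c, b), (28, c, w, 22, y, p), (28, c, w, 34, y, p), (28, u, t, 22, y, p), (28, u, t, 34, y, p), (28, y, y, 22, y, p), (28, y, y, 34, y, p)}
π[D, A, B]: project onto (D, A, B) (15 duplicate(s) eliminated) → {(b, c, 19), (b, n, 19), (b, q, 19), (b, r, 19), (p, t, 28), (p, w, 28), (p, y, 28)}

{(b, c, 19), (b, n, 19), (b, q, 19), (b, r, 19), (p, t, 28), (p, w, 28), (p, y, 28)}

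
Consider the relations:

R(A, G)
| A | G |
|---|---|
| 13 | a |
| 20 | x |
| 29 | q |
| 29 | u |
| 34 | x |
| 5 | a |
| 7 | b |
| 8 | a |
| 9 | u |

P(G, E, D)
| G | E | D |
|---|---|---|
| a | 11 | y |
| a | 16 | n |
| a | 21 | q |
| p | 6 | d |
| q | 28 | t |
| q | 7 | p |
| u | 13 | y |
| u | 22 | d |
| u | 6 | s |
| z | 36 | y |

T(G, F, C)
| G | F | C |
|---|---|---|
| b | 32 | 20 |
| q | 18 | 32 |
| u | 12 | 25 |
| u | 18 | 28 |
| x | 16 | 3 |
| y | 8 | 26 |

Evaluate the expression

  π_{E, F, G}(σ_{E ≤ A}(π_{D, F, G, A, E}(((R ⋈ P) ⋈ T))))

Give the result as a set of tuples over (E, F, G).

{(13, 12, u), (13, 18, u), (22, 12, u), (22, 18, u), (28, 18, q), (6, 12, u), (6, 18, u), (7, 18, q)}

R ⋈ P (natural join on G): {(13, a, 11, y), (13, a, 16, n), (13, a, 21, q), (29, q, 28, t), (29, q, 7, p), (29, u, 13, y), (29, u, 22, d), (29, u, 6, s), (5, a, 11, y), (5, a, 16, n), (5, a, 21, q), (8, a, 11, y), (8, a, 16, n), (8, a, 21, q), (9, u, 13, y), (9, u, 22, d), (9, u, 6, s)}
(R ⋈ P) ⋈ T (natural join on G): {(29, q, 28, t, 18, 32), (29, q, 7, p, 18, 32), (29, u, 13, y, 12, 25), (29, u, 13, y, 18, 28), (29, u, 22, d, 12, 25), (29, u, 22, d, 18, 28), (29, u, 6, s, 12, 25), (29, u, 6, s, 18, 28), (9, u, 13, y, 12, 25), (9, u, 13, y, 18, 28), (9, u, 22, d, 12, 25), (9, u, 22, d, 18, 28), (9, u, 6, s, 12, 25), (9, u, 6, s, 18, 28)}
π_{D, F, G, A, E} gives {(d, 12, u, 29, 22), (d, 12, u, 9, 22), (d, 18, u, 29, 22), (d, 18, u, 9, 22), (p, 18, q, 29, 7), (s, 12, u, 29, 6), (s, 12, u, 9, 6), (s, 18, u, 29, 6), (s, 18, u, 9, 6), (t, 18, q, 29, 28), (y, 12, u, 29, 13), (y, 12, u, 9, 13), (y, 18, u, 29, 13), (y, 18, u, 9, 13)}.
Apply σ_{E ≤ A}; surviving tuples: {(d, 12, u, 29, 22), (d, 18, u, 29, 22), (p, 18, q, 29, 7), (s, 12, u, 29, 6), (s, 12, u, 9, 6), (s, 18, u, 29, 6), (s, 18, u, 9, 6), (t, 18, q, 29, 28), (y, 12, u, 29, 13), (y, 18, u, 29, 13)}
π_{E, F, G} gives {(13, 12, u), (13, 18, u), (22, 12, u), (22, 18, u), (28, 18, q), (6, 12, u), (6, 18, u), (7, 18, q)} (2 duplicate(s) eliminated).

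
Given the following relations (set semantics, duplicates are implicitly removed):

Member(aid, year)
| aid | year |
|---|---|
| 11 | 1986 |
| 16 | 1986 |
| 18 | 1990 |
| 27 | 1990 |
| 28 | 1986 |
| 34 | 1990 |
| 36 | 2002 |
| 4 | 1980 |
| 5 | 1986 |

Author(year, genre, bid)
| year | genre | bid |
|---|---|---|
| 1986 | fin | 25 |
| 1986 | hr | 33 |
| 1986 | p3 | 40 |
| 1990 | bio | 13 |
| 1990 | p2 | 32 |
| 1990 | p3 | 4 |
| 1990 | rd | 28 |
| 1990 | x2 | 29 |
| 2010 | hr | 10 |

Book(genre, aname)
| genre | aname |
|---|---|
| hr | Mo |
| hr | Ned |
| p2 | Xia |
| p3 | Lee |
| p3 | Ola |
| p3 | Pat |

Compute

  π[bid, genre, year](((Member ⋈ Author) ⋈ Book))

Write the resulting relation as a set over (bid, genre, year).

{(32, p2, 1990), (33, hr, 1986), (4, p3, 1990), (40, p3, 1986)}

Joining Member and Author on year yields {(11, 1986, fin, 25), (11, 1986, hr, 33), (11, 1986, p3, 40), (16, 1986, fin, 25), (16, 1986, hr, 33), (16, 1986, p3, 40), (18, 1990, bio, 13), (18, 1990, p2, 32), (18, 1990, p3, 4), (18, 1990, rd, 28), (18, 1990, x2, 29), (27, 1990, bio, 13), (27, 1990, p2, 32), (27, 1990, p3, 4), (27, 1990, rd, 28), (27, 1990, x2, 29), (28, 1986, fin, 25), (28, 1986, hr, 33), (28, 1986, p3, 40), (34, 1990, bio, 13), (34, 1990, p2, 32), (34, 1990, p3, 4), (34, 1990, rd, 28), (34, 1990, x2, 29), (5, 1986, fin, 25), (5, 1986, hr, 33), (5, 1986, p3, 40)}.
Joining (Member ⋈ Author) and Book on genre yields {(11, 1986, hr, 33, Mo), (11, 1986, hr, 33, Ned), (11, 1986, p3, 40, Lee), (11, 1986, p3, 40, Ola), (11, 1986, p3, 40, Pat), (16, 1986, hr, 33, Mo), (16, 1986, hr, 33, Ned), (16, 1986, p3, 40, Lee), (16, 1986, p3, 40, Ola), (16, 1986, p3, 40, Pat), (18, 1990, p2, 32, Xia), (18, 1990, p3, 4, Lee), (18, 1990, p3, 4, Ola), (18, 1990, p3, 4, Pat), (27, 1990, p2, 32, Xia), (27, 1990, p3, 4, Lee), (27, 1990, p3, 4, Ola), (27, 1990, p3, 4, Pat), (28, 1986, hr, 33, Mo), (28, 1986, hr, 33, Ned), (28, 1986, p3, 40, Lee), (28, 1986, p3, 40, Ola), (28, 1986, p3, 40, Pat), (34, 1990, p2, 32, Xia), (34, 1990, p3, 4, Lee), (34, 1990, p3, 4, Ola), (34, 1990, p3, 4, Pat), (5, 1986, hr, 33, Mo), (5, 1986, hr, 33, Ned), (5, 1986, p3, 40, Lee), (5, 1986, p3, 40, Ola), (5, 1986, p3, 40, Pat)}.
Projecting to bid, genre, year (28 duplicate(s) eliminated): {(32, p2, 1990), (33, hr, 1986), (4, p3, 1990), (40, p3, 1986)}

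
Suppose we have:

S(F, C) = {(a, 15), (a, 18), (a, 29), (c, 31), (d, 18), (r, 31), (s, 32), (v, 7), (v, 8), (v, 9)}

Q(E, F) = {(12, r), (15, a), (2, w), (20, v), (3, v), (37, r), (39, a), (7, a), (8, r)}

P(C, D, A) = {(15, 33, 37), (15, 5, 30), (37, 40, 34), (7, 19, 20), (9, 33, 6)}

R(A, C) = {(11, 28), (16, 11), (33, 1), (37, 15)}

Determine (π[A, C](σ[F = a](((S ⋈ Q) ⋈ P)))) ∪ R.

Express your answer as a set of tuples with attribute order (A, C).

S ⋈ Q (natural join on F): {(a, 15, 15), (a, 15, 39), (a, 15, 7), (a, 18, 15), (a, 18, 39), (a, 18, 7), (a, 29, 15), (a, 29, 39), (a, 29, 7), (r, 31, 12), (r, 31, 37), (r, 31, 8), (v, 7, 20), (v, 7, 3), (v, 8, 20), (v, 8, 3), (v, 9, 20), (v, 9, 3)}
(S ⋈ Q) ⋈ P (natural join on C): {(a, 15, 15, 33, 37), (a, 15, 15, 5, 30), (a, 15, 39, 33, 37), (a, 15, 39, 5, 30), (a, 15, 7, 33, 37), (a, 15, 7, 5, 30), (v, 7, 20, 19, 20), (v, 7, 3, 19, 20), (v, 9, 20, 33, 6), (v, 9, 3, 33, 6)}
Selection F = a: {(a, 15, 15, 33, 37), (a, 15, 15, 5, 30), (a, 15, 39, 33, 37), (a, 15, 39, 5, 30), (a, 15, 7, 33, 37), (a, 15, 7, 5, 30)}
Projecting to A, C (4 duplicate(s) eliminated): {(30, 15), (37, 15)}
Union: {(30, 15), (37, 15)} with {(11, 28), (16, 11), (33, 1), (37, 15)} → {(11, 28), (16, 11), (30, 15), (33, 1), (37, 15)}

{(11, 28), (16, 11), (30, 15), (33, 1), (37, 15)}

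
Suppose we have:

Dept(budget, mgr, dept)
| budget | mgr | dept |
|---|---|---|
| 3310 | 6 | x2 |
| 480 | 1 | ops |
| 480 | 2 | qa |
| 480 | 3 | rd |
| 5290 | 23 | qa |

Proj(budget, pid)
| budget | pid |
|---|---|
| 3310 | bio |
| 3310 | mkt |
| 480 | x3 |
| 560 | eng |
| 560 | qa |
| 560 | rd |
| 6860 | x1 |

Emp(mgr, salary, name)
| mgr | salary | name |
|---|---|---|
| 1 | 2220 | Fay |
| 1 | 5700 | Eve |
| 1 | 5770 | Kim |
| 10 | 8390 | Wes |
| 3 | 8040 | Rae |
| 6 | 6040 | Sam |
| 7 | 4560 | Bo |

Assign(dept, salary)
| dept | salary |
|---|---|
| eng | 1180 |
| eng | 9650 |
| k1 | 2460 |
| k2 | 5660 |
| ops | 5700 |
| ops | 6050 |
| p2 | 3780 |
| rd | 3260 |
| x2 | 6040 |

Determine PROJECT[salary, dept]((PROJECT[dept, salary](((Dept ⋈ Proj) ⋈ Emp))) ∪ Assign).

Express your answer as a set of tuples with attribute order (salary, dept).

Natural join on budget: {(3310, 6, x2, bio), (3310, 6, x2, mkt), (480, 1, ops, x3), (480, 2, qa, x3), (480, 3, rd, x3)}
Natural join on mgr: {(3310, 6, x2, bio, 6040, Sam), (3310, 6, x2, mkt, 6040, Sam), (480, 1, ops, x3, 2220, Fay), (480, 1, ops, x3, 5700, Eve), (480, 1, ops, x3, 5770, Kim), (480, 3, rd, x3, 8040, Rae)}
Projecting to dept, salary (1 duplicate(s) eliminated): {(ops, 2220), (ops, 5700), (ops, 5770), (rd, 8040), (x2, 6040)}
Taking the union: {(eng, 1180), (eng, 9650), (k1, 2460), (k2, 5660), (ops, 2220), (ops, 5700), (ops, 5770), (ops, 6050), (p2, 3780), (rd, 3260), (rd, 8040), (x2, 6040)}
Projecting to salary, dept: {(1180, eng), (2220, ops), (2460, k1), (3260, rd), (3780, p2), (5660, k2), (5700, ops), (5770, ops), (6040, x2), (6050, ops), (8040, rd), (9650, eng)}

{(1180, eng), (2220, ops), (2460, k1), (3260, rd), (3780, p2), (5660, k2), (5700, ops), (5770, ops), (6040, x2), (6050, ops), (8040, rd), (9650, eng)}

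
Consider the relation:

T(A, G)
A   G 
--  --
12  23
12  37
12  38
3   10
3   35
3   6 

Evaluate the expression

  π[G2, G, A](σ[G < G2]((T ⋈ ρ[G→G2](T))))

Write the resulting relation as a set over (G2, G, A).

ρ[G→G2]: schema becomes (A, G2); tuples unchanged.
Natural join on A: {(12, 23, 23), (12, 23, 37), (12, 23, 38), (12, 37, 23), (12, 37, 37), (12, 37, 38), (12, 38, 23), (12, 38, 37), (12, 38, 38), (3, 10, 10), (3, 10, 35), (3, 10, 6), (3, 35, 10), (3, 35, 35), (3, 35, 6), (3, 6, 10), (3, 6, 35), (3, 6, 6)}
Selection G < G2: {(12, 23, 37), (12, 23, 38), (12, 37, 38), (3, 10, 35), (3, 6, 10), (3, 6, 35)}
π_{G2, G, A} gives {(10, 6, 3), (35, 10, 3), (35, 6, 3), (37, 23, 12), (38, 23, 12), (38, 37, 12)}.

{(10, 6, 3), (35, 10, 3), (35, 6, 3), (37, 23, 12), (38, 23, 12), (38, 37, 12)}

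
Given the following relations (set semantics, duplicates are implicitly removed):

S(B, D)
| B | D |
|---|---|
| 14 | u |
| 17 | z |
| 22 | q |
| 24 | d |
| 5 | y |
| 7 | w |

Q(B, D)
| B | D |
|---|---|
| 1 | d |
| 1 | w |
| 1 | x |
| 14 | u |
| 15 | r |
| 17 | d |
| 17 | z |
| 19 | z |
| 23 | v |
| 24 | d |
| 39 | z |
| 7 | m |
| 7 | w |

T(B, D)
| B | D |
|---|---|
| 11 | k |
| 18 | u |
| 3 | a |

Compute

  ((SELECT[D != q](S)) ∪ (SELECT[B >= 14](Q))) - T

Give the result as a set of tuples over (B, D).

{(14, u), (15, r), (17, d), (17, z), (19, z), (23, v), (24, d), (39, z), (5, y), (7, w)}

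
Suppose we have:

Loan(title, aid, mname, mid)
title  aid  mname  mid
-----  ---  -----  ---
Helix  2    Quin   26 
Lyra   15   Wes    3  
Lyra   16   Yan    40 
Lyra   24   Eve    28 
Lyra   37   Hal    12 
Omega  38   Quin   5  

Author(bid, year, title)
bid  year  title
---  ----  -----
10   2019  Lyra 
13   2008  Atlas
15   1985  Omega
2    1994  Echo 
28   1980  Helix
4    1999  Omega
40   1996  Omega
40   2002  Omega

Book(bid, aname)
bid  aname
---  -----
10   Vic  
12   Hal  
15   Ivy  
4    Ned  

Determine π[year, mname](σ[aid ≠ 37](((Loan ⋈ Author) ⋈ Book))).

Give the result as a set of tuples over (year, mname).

Natural join on title: {(Helix, 2, Quin, 26, 28, 1980), (Lyra, 15, Wes, 3, 10, 2019), (Lyra, 16, Yan, 40, 10, 2019), (Lyra, 24, Eve, 28, 10, 2019), (Lyra, 37, Hal, 12, 10, 2019), (Omega, 38, Quin, 5, 15, 1985), (Omega, 38, Quin, 5, 4, 1999), (Omega, 38, Quin, 5, 40, 1996), (Omega, 38, Quin, 5, 40, 2002)}
Natural join on bid: {(Lyra, 15, Wes, 3, 10, 2019, Vic), (Lyra, 16, Yan, 40, 10, 2019, Vic), (Lyra, 24, Eve, 28, 10, 2019, Vic), (Lyra, 37, Hal, 12, 10, 2019, Vic), (Omega, 38, Quin, 5, 15, 1985, Ivy), (Omega, 38, Quin, 5, 4, 1999, Ned)}
Selection aid ≠ 37: {(Lyra, 15, Wes, 3, 10, 2019, Vic), (Lyra, 16, Yan, 40, 10, 2019, Vic), (Lyra, 24, Eve, 28, 10, 2019, Vic), (Omega, 38, Quin, 5, 15, 1985, Ivy), (Omega, 38, Quin, 5, 4, 1999, Ned)}
π_{year, mname} gives {(1985, Quin), (1999, Quin), (2019, Eve), (2019, Wes), (2019, Yan)}.

{(1985, Quin), (1999, Quin), (2019, Eve), (2019, Wes), (2019, Yan)}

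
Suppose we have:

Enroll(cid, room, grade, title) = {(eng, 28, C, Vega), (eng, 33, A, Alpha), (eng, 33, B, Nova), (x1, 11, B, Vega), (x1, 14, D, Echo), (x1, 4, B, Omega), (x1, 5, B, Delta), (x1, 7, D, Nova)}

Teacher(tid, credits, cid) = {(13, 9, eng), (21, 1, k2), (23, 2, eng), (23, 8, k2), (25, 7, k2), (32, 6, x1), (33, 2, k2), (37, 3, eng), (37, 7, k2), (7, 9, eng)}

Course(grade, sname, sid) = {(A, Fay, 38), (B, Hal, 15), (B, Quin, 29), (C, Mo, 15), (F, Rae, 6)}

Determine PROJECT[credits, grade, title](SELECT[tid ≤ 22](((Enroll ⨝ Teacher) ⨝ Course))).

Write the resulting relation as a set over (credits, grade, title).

{(9, A, Alpha), (9, B, Nova), (9, C, Vega)}

Joining Enroll and Teacher on cid yields {(eng, 28, C, Vega, 13, 9), (eng, 28, C, Vega, 23, 2), (eng, 28, C, Vega, 37, 3), (eng, 28, C, Vega, 7, 9), (eng, 33, A, Alpha, 13, 9), (eng, 33, A, Alpha, 23, 2), (eng, 33, A, Alpha, 37, 3), (eng, 33, A, Alpha, 7, 9), (eng, 33, B, Nova, 13, 9), (eng, 33, B, Nova, 23, 2), (eng, 33, B, Nova, 37, 3), (eng, 33, B, Nova, 7, 9), (x1, 11, B, Vega, 32, 6), (x1, 14, D, Echo, 32, 6), (x1, 4, B, Omega, 32, 6), (x1, 5, B, Delta, 32, 6), (x1, 7, D, Nova, 32, 6)}.
Joining (Enroll ⨝ Teacher) and Course on grade yields {(eng, 28, C, Vega, 13, 9, Mo, 15), (eng, 28, C, Vega, 23, 2, Mo, 15), (eng, 28, C, Vega, 37, 3, Mo, 15), (eng, 28, C, Vega, 7, 9, Mo, 15), (eng, 33, A, Alpha, 13, 9, Fay, 38), (eng, 33, A, Alpha, 23, 2, Fay, 38), (eng, 33, A, Alpha, 37, 3, Fay, 38), (eng, 33, A, Alpha, 7, 9, Fay, 38), (eng, 33, B, Nova, 13, 9, Hal, 15), (eng, 33, B, Nova, 13, 9, Quin, 29), (eng, 33, B, Nova, 23, 2, Hal, 15), (eng, 33, B, Nova, 23, 2, Quin, 29), (eng, 33, B, Nova, 37, 3, Hal, 15), (eng, 33, B, Nova, 37, 3, Quin, 29), (eng, 33, B, Nova, 7, 9, Hal, 15), (eng, 33, B, Nova, 7, 9, Quin, 29), (x1, 11, B, Vega, 32, 6, Hal, 15), (x1, 11, B, Vega, 32, 6, Quin, 29), (x1, 4, B, Omega, 32, 6, Hal, 15), (x1, 4, B, Omega, 32, 6, Quin, 29), (x1, 5, B, Delta, 32, 6, Hal, 15), (x1, 5, B, Delta, 32, 6, Quin, 29)}.
σ[tid ≤ 22]: keep tuples satisfying tid ≤ 22 → {(eng, 28, C, Vega, 13, 9, Mo, 15), (eng, 28, C, Vega, 7, 9, Mo, 15), (eng, 33, A, Alpha, 13, 9, Fay, 38), (eng, 33, A, Alpha, 7, 9, Fay, 38), (eng, 33, B, Nova, 13, 9, Hal, 15), (eng, 33, B, Nova, 13, 9, Quin, 29), (eng, 33, B, Nova, 7, 9, Hal, 15), (eng, 33, B, Nova, 7, 9, Quin, 29)}
π_{credits, grade, title} gives {(9, A, Alpha), (9, B, Nova), (9, C, Vega)} (5 duplicate(s) eliminated).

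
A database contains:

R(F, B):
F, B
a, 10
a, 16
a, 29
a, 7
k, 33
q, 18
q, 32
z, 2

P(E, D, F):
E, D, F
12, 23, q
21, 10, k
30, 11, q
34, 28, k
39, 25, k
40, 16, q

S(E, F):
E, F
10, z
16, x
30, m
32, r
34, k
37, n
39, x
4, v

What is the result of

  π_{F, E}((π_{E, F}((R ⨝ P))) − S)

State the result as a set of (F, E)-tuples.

Joining R and P on F yields {(k, 33, 21, 10), (k, 33, 34, 28), (k, 33, 39, 25), (q, 18, 12, 23), (q, 18, 30, 11), (q, 18, 40, 16), (q, 32, 12, 23), (q, 32, 30, 11), (q, 32, 40, 16)}.
Keep only column(s) E, F (3 duplicate(s) eliminated): {(12, q), (21, k), (30, q), (34, k), (39, k), (40, q)}
Taking the difference: {(12, q), (21, k), (30, q), (39, k), (40, q)}
Keep only column(s) F, E: {(k, 21), (k, 39), (q, 12), (q, 30), (q, 40)}

{(k, 21), (k, 39), (q, 12), (q, 30), (q, 40)}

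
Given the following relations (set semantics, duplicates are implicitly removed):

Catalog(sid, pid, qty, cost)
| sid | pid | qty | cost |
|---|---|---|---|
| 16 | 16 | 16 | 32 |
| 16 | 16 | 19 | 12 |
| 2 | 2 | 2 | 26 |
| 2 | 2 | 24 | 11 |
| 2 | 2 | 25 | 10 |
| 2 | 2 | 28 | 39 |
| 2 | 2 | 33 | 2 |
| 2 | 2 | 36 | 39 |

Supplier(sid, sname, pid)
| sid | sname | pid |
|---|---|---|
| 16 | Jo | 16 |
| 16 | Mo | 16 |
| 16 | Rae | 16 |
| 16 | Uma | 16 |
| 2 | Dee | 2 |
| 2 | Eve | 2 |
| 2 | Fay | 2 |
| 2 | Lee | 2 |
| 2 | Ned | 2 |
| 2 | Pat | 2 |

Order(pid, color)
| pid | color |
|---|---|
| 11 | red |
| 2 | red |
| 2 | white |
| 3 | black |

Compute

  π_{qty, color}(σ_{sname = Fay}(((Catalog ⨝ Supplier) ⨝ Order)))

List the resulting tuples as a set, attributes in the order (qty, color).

Joining Catalog and Supplier on sid, pid yields {(16, 16, 16, 32, Jo), (16, 16, 16, 32, Mo), (16, 16, 16, 32, Rae), (16, 16, 16, 32, Uma), (16, 16, 19, 12, Jo), (16, 16, 19, 12, Mo), (16, 16, 19, 12, Rae), (16, 16, 19, 12, Uma), (2, 2, 2, 26, Dee), (2, 2, 2, 26, Eve), (2, 2, 2, 26, Fay), (2, 2, 2, 26, Lee), (2, 2, 2, 26, Ned), (2, 2, 2, 26, Pat), (2, 2, 24, 11, Dee), (2, 2, 24, 11, Eve), (2, 2, 24, 11, Fay), (2, 2, 24, 11, Lee), (2, 2, 24, 11, Ned), (2, 2, 24, 11, Pat), (2, 2, 25, 10, Dee), (2, 2, 25, 10, Eve), (2, 2, 25, 10, Fay), (2, 2, 25, 10, Lee), (2, 2, 25, 10, Ned), (2, 2, 25, 10, Pat), (2, 2, 28, 39, Dee), (2, 2, 28, 39, Eve), (2, 2, 28, 39, Fay), (2, 2, 28, 39, Lee), (2, 2, 28, 39, Ned), (2, 2, 28, 39, Pat), (2, 2, 33, 2, Dee), (2, 2, 33, 2, Eve), (2, 2, 33, 2, Fay), (2, 2, 33, 2, Lee), (2, 2, 33, 2, Ned), (2, 2, 33, 2, Pat), (2, 2, 36, 39, Dee), (2, 2, 36, 39, Eve), (2, 2, 36, 39, Fay), (2, 2, 36, 39, Lee), (2, 2, 36, 39, Ned), (2, 2, 36, 39, Pat)}.
Joining (Catalog ⨝ Supplier) and Order on pid yields {(2, 2, 2, 26, Dee, red), (2, 2, 2, 26, Dee, white), (2, 2, 2, 26, Eve, red), (2, 2, 2, 26, Eve, white), (2, 2, 2, 26, Fay, red), (2, 2, 2, 26, Fay, white), (2, 2, 2, 26, Lee, red), (2, 2, 2, 26, Lee, white), (2, 2, 2, 26, Ned, red), (2, 2, 2, 26, Ned, white), (2, 2, 2, 26, Pat, red), (2, 2, 2, 26, Pat, white), (2, 2, 24, 11, Dee, red), (2, 2, 24, 11, Dee, white), (2, 2, 24, 11, Eve, red), (2, 2, 24, 11, Eve, white), (2, 2, 24, 11, Fay, red), (2, 2, 24, 11, Fay, white), (2, 2, 24, 11, Lee, red), (2, 2, 24, 11, Lee, white), (2, 2, 24, 11, Ned, red), (2, 2, 24, 11, Ned, white), (2, 2, 24, 11, Pat, red), (2, 2, 24, 11, Pat, white), (2, 2, 25, 10, Dee, red), (2, 2, 25, 10, Dee, white), (2, 2, 25, 10, Eve, red), (2, 2, 25, 10, Eve, white), (2, 2, 25, 10, Fay, red), (2, 2, 25, 10, Fay, white), (2, 2, 25, 10, Lee, red), (2, 2, 25, 10, Lee, white), (2, 2, 25, 10, Ned, red), (2, 2, 25, 10, Ned, white), (2, 2, 25, 10, Pat, red), (2, 2, 25, 10, Pat, white), (2, 2, 28, 39, Dee, red), (2, 2, 28, 39, Dee, white), (2, 2, 28, 39, Eve, red), (2, 2, 28, 39, Eve, white), (2, 2, 28, 39, Fay, red), (2, 2, 28, 39, Fay, white), (2, 2, 28, 39, Lee, red), (2, 2, 28, 39, Lee, white), (2, 2, 28, 39, Ned, red), (2, 2, 28, 39, Ned, white), (2, 2, 28, 39, Pat, red), (2, 2, 28, 39, Pat, white), (2, 2, 33, 2, Dee, red), (2, 2, 33, 2, Dee, white), (2, 2, 33, 2, Eve, red), (2, 2, 33, 2, Eve, white), (2, 2, 33, 2, Fay, red), (2, 2, 33, 2, Fay, white), (2, 2, 33, 2, Lee, red), (2, 2, 33, 2, Lee, white), (2, 2, 33, 2, Ned, red), (2, 2, 33, 2, Ned, white), (2, 2, 33, 2, Pat, red), (2, 2, 33, 2, Pat, white), (2, 2, 36, 39, Dee, red), (2, 2, 36, 39, Dee, white), (2, 2, 36, 39, Eve, red), (2, 2, 36, 39, Eve, white), (2, 2, 36, 39, Fay, red), (2, 2, 36, 39, Fay, white), (2, 2, 36, 39, Lee, red), (2, 2, 36, 39, Lee, white), (2, 2, 36, 39, Ned, red), (2, 2, 36, 39, Ned, white), (2, 2, 36, 39, Pat, red), (2, 2, 36, 39, Pat, white)}.
Selection sname = Fay: {(2, 2, 2, 26, Fay, red), (2, 2, 2, 26, Fay, white), (2, 2, 24, 11, Fay, red), (2, 2, 24, 11, Fay, white), (2, 2, 25, 10, Fay, red), (2, 2, 25, 10, Fay, white), (2, 2, 28, 39, Fay, red), (2, 2, 28, 39, Fay, white), (2, 2, 33, 2, Fay, red), (2, 2, 33, 2, Fay, white), (2, 2, 36, 39, Fay, red), (2, 2, 36, 39, Fay, white)}
Keep only column(s) qty, color: {(2, red), (2, white), (24, red), (24, white), (25, red), (25, white), (28, red), (28, white), (33, red), (33, white), (36, red), (36, white)}

{(2, red), (2, white), (24, red), (24, white), (25, red), (25, white), (28, red), (28, white), (33, red), (33, white), (36, red), (36, white)}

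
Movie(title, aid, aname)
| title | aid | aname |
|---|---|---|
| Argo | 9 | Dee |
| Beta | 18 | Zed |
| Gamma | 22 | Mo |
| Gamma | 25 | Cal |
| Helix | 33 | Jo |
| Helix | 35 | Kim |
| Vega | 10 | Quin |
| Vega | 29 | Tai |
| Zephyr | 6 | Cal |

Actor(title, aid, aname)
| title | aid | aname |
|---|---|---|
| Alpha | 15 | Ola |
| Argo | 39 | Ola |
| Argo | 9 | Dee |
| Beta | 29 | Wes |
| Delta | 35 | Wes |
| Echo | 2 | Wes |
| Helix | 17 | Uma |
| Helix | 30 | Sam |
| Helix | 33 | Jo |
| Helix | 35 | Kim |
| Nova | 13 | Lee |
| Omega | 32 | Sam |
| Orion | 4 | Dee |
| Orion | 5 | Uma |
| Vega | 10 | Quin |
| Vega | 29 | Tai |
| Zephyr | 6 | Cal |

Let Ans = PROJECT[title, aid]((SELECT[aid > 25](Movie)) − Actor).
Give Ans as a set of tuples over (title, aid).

{}

Selection aid > 25: {(Helix, 33, Jo), (Helix, 35, Kim), (Vega, 29, Tai)}
Set difference of the two operands is {}.
π_{title, aid} gives {}.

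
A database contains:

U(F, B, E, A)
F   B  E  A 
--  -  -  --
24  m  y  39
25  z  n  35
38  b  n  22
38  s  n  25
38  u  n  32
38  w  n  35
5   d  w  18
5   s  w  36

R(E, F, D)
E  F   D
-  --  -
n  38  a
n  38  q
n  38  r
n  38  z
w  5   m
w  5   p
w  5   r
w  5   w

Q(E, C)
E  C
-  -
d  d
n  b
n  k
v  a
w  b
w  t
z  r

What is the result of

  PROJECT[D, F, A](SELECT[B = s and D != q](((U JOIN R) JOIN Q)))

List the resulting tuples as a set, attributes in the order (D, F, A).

{(a, 38, 25), (m, 5, 36), (p, 5, 36), (r, 38, 25), (r, 5, 36), (w, 5, 36), (z, 38, 25)}

Joining U and R on F, E yields {(38, b, n, 22, a), (38, b, n, 22, q), (38, b, n, 22, r), (38, b, n, 22, z), (38, s, n, 25, a), (38, s, n, 25, q), (38, s, n, 25, r), (38, s, n, 25, z), (38, u, n, 32, a), (38, u, n, 32, q), (38, u, n, 32, r), (38, u, n, 32, z), (38, w, n, 35, a), (38, w, n, 35, q), (38, w, n, 35, r), (38, w, n, 35, z), (5, d, w, 18, m), (5, d, w, 18, p), (5, d, w, 18, r), (5, d, w, 18, w), (5, s, w, 36, m), (5, s, w, 36, p), (5, s, w, 36, r), (5, s, w, 36, w)}.
Joining (U JOIN R) and Q on E yields {(38, b, n, 22, a, b), (38, b, n, 22, a, k), (38, b, n, 22, q, b), (38, b, n, 22, q, k), (38, b, n, 22, r, b), (38, b, n, 22, r, k), (38, b, n, 22, z, b), (38, b, n, 22, z, k), (38, s, n, 25, a, b), (38, s, n, 25, a, k), (38, s, n, 25, q, b), (38, s, n, 25, q, k), (38, s, n, 25, r, b), (38, s, n, 25, r, k), (38, s, n, 25, z, b), (38, s, n, 25, z, k), (38, u, n, 32, a, b), (38, u, n, 32, a, k), (38, u, n, 32, q, b), (38, u, n, 32, q, k), (38, u, n, 32, r, b), (38, u, n, 32, r, k), (38, u, n, 32, z, b), (38, u, n, 32, z, k), (38, w, n, 35, a, b), (38, w, n, 35, a, k), (38, w, n, 35, q, b), (38, w, n, 35, q, k), (38, w, n, 35, r, b), (38, w, n, 35, r, k), (38, w, n, 35, z, b), (38, w, n, 35, z, k), (5, d, w, 18, m, b), (5, d, w, 18, m, t), (5, d, w, 18, p, b), (5, d, w, 18, p, t), (5, d, w, 18, r, b), (5, d, w, 18, r, t), (5, d, w, 18, w, b), (5, d, w, 18, w, t), (5, s, w, 36, m, b), (5, s, w, 36, m, t), (5, s, w, 36, p, b), (5, s, w, 36, p, t), (5, s, w, 36, r, b), (5, s, w, 36, r, t), (5, s, w, 36, w, b), (5, s, w, 36, w, t)}.
Filtering on B = s and D != q leaves {(38, s, n, 25, a, b), (38, s, n, 25, a, k), (38, s, n, 25, r, b), (38, s, n, 25, r, k), (38, s, n, 25, z, b), (38, s, n, 25, z, k), (5, s, w, 36, m, b), (5, s, w, 36, m, t), (5, s, w, 36, p, b), (5, s, w, 36, p, t), (5, s, w, 36, r, b), (5, s, w, 36, r, t), (5, s, w, 36, w, b), (5, s, w, 36, w, t)}.
π_{D, F, A} gives {(a, 38, 25), (m, 5, 36), (p, 5, 36), (r, 38, 25), (r, 5, 36), (w, 5, 36), (z, 38, 25)} (7 duplicate(s) eliminated).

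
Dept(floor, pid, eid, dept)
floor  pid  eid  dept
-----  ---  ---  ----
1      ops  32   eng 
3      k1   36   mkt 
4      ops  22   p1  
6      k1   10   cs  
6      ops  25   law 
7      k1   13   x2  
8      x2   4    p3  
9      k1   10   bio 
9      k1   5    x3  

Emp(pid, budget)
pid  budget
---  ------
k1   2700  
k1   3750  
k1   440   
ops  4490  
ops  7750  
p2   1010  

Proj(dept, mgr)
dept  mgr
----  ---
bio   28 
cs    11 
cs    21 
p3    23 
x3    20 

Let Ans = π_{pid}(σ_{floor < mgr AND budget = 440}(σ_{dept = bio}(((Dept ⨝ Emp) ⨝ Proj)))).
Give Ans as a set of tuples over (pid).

{k1}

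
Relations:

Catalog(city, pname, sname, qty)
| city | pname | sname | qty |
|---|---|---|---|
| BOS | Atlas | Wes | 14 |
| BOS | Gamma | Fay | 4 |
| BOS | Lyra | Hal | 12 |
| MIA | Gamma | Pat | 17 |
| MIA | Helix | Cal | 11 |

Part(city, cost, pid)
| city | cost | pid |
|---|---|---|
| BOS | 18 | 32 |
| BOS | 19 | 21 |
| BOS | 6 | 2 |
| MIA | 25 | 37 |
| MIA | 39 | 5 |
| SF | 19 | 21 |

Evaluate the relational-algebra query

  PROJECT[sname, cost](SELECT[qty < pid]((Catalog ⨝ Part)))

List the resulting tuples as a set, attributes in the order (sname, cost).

{(Cal, 25), (Fay, 18), (Fay, 19), (Hal, 18), (Hal, 19), (Pat, 25), (Wes, 18), (Wes, 19)}

Catalog ⋈ Part (natural join on city): {(BOS, Atlas, Wes, 14, 18, 32), (BOS, Atlas, Wes, 14, 19, 21), (BOS, Atlas, Wes, 14, 6, 2), (BOS, Gamma, Fay, 4, 18, 32), (BOS, Gamma, Fay, 4, 19, 21), (BOS, Gamma, Fay, 4, 6, 2), (BOS, Lyra, Hal, 12, 18, 32), (BOS, Lyra, Hal, 12, 19, 21), (BOS, Lyra, Hal, 12, 6, 2), (MIA, Gamma, Pat, 17, 25, 37), (MIA, Gamma, Pat, 17, 39, 5), (MIA, Helix, Cal, 11, 25, 37), (MIA, Helix, Cal, 11, 39, 5)}
σ[qty < pid]: keep tuples satisfying qty < pid → {(BOS, Atlas, Wes, 14, 18, 32), (BOS, Atlas, Wes, 14, 19, 21), (BOS, Gamma, Fay, 4, 18, 32), (BOS, Gamma, Fay, 4, 19, 21), (BOS, Lyra, Hal, 12, 18, 32), (BOS, Lyra, Hal, 12, 19, 21), (MIA, Gamma, Pat, 17, 25, 37), (MIA, Helix, Cal, 11, 25, 37)}
Projecting to sname, cost: {(Cal, 25), (Fay, 18), (Fay, 19), (Hal, 18), (Hal, 19), (Pat, 25), (Wes, 18), (Wes, 19)}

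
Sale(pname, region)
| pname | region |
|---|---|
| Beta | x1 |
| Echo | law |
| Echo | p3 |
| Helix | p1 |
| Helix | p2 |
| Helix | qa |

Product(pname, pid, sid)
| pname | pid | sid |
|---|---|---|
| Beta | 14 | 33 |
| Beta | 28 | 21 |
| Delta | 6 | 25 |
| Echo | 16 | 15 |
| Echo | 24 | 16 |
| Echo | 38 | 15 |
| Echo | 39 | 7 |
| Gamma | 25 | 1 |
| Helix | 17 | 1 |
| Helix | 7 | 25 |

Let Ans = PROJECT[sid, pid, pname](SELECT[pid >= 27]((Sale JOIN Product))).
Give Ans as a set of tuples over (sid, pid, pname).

Sale ⋈ Product (natural join on pname): {(Beta, x1, 14, 33), (Beta, x1, 28, 21), (Echo, law, 16, 15), (Echo, law, 24, 16), (Echo, law, 38, 15), (Echo, law, 39, 7), (Echo, p3, 16, 15), (Echo, p3, 24, 16), (Echo, p3, 38, 15), (Echo, p3, 39, 7), (Helix, p1, 17, 1), (Helix, p1, 7, 25), (Helix, p2, 17, 1), (Helix, p2, 7, 25), (Helix, qa, 17, 1), (Helix, qa, 7, 25)}
σ[pid >= 27]: keep tuples satisfying pid >= 27 → {(Beta, x1, 28, 21), (Echo, law, 38, 15), (Echo, law, 39, 7), (Echo, p3, 38, 15), (Echo, p3, 39, 7)}
π[sid, pid, pname]: project onto (sid, pid, pname) (2 duplicate(s) eliminated) → {(15, 38, Echo), (21, 28, Beta), (7, 39, Echo)}

{(15, 38, Echo), (21, 28, Beta), (7, 39, Echo)}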